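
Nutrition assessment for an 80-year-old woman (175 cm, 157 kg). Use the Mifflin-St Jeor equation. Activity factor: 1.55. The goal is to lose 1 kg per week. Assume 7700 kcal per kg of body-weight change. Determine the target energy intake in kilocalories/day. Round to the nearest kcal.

Mifflin-St Jeor (female): BMR = 10(157) + 6.25(175) − 5(80) − 161 = 1570 + 1093.75 − 400 − 161 = 2102.75 kcal/day.
TEE = 2102.75 × 1.55 = 3259.2625 kcal/day.
Required daily deficit = 1 × 7700 ÷ 7 = 1100 kcal/day.
Target intake = 3259.2625 − 1100 = 2159.2625 kcal/day.

2159 kilocalories/day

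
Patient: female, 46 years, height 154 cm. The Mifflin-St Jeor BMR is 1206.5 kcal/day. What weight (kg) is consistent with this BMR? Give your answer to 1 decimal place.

63.5 kg

1206.5 = 10·W + 6.25(154) − 5(46) − 161
10·W = 1206.5 − 571.5 = 635, so W = 63.5 kg.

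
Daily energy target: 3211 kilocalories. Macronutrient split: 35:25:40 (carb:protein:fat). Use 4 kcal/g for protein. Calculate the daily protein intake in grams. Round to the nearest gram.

201 g/day

Protein energy = 25% × 3211 = 802.75 kcal.
At 4 kcal/g: 802.75 ÷ 4 = 200.6875 g.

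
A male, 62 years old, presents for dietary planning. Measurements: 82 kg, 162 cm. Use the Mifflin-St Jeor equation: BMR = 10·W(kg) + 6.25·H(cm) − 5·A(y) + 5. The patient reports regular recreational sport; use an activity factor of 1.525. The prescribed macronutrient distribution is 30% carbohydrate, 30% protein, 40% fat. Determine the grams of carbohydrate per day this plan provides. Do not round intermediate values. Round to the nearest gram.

175 g/day

Mifflin-St Jeor (male): BMR = 10(82) + 6.25(162) − 5(62) + 5 = 820 + 1012.5 − 310 + 5 = 1527.5 kcal/day.
TEE = 1527.5 × 1.525 = 2329.4375 kcal/day.
Carbohydrate energy = 30% × 2329.4375 = 698.8313 kcal.
Carbohydrate = 698.8313 ÷ 4 kcal/g = 174.7078 g.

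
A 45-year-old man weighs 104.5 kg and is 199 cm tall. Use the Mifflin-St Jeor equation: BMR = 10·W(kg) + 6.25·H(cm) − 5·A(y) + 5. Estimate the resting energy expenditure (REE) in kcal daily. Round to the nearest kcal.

Mifflin-St Jeor (male): BMR = 10(104.5) + 6.25(199) − 5(45) + 5 = 1045 + 1243.75 − 225 + 5 = 2068.75 kcal/day.

2069 kcal daily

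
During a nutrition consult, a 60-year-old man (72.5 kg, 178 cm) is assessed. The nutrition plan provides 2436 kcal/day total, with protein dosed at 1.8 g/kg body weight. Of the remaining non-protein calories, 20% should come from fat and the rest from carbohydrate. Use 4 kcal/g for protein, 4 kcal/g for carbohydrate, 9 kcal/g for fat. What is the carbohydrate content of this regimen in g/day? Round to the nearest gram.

Protein = 1.8 × 72.5 = 130.5 g → 130.5 × 4 = 522 kcal.
Non-protein calories = 2436 − 522 = 1914 kcal.
Fat: 20% × 1914 = 382.8 kcal; carbohydrate: 1531.2 kcal.
Carbohydrate: 1531.2 kcal ÷ 4 kcal/g = 382.8 g.

383 g/day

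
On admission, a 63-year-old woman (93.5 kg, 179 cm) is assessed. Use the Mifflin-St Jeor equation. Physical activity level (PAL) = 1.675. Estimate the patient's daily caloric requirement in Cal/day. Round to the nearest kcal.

Mifflin-St Jeor (female): BMR = 10(93.5) + 6.25(179) − 5(63) − 161 = 935 + 1118.75 − 315 − 161 = 1577.75 kcal/day.
TEE = BMR × activity factor = 1577.75 × 1.675 = 2642.7313 kcal/day.

2643 Cal/day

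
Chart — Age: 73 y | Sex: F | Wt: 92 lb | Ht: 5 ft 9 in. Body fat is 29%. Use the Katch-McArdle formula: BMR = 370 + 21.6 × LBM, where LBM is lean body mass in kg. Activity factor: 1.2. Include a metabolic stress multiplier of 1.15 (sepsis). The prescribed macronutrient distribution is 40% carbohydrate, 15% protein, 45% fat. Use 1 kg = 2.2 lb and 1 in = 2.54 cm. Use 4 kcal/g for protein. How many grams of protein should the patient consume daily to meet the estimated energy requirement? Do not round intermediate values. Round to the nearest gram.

Convert to metric: weight = 92 ÷ 2.2 = 41.8182 kg; height = (5×12 + 9) × 2.54 = 69 × 2.54 = 175.26 cm.
LBM = 41.8182 × (1 − 0.29) = 29.6909 kg. Katch-McArdle: BMR = 370 + 21.6 × 29.6909 = 1011.3236 kcal/day.
TEE = 1011.3236 × 1.2 = 1213.5884 kcal/day.
With stress factor 1.15: 1213.5884 × 1.15 = 1395.6266 kcal/day.
Protein energy = 15% × 1395.6266 = 209.344 kcal.
Protein = 209.344 ÷ 4 kcal/g = 52.336 g.

52 g/day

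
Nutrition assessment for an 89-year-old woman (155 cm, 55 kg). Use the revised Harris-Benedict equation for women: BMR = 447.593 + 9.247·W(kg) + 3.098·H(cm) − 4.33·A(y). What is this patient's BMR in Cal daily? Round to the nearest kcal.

Harris-Benedict: BMR = 447.593 + 9.247(55) + 3.098(155) − 4.33(89) = 1050.998 kcal/day.

1051 Cal daily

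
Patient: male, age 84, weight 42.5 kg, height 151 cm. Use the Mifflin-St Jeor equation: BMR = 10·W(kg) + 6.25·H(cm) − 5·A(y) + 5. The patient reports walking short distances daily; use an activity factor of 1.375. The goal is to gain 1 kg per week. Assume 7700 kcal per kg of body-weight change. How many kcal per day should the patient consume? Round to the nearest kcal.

Mifflin-St Jeor (male): BMR = 10(42.5) + 6.25(151) − 5(84) + 5 = 425 + 943.75 − 420 + 5 = 953.75 kcal/day.
TEE = 953.75 × 1.375 = 1311.4063 kcal/day.
Required daily surplus = 1 × 7700 ÷ 7 = 1100 kcal/day.
Target intake = 1311.4063 + 1100 = 2411.4063 kcal/day.

2411 kcal per day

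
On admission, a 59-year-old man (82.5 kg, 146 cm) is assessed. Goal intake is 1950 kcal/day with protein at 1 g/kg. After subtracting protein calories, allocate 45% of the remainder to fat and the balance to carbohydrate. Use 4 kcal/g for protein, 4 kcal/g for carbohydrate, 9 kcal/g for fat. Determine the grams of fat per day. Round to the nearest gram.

Protein = 1 × 82.5 = 82.5 g → 82.5 × 4 = 330 kcal.
Non-protein calories = 1950 − 330 = 1620 kcal.
Fat: 45% × 1620 = 729 kcal; carbohydrate: 891 kcal.
Fat: 729 kcal ÷ 9 kcal/g = 81 g.

81 g/day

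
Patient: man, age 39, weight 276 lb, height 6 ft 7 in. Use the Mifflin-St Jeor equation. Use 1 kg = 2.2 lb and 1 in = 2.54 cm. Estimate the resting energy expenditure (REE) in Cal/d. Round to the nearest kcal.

2319 Cal/d

Convert to metric: weight = 276 ÷ 2.2 = 125.4545 kg; height = (6×12 + 7) × 2.54 = 79 × 2.54 = 200.66 cm.
Mifflin-St Jeor (male): BMR = 10(125.4545) + 6.25(200.66) − 5(39) + 5 = 1254.5455 + 1254.125 − 195 + 5 = 2318.6705 kcal/day.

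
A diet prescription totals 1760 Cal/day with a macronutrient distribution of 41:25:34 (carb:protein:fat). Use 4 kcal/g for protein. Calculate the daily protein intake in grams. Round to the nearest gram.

Protein energy = 25% × 1760 = 440 kcal.
At 4 kcal/g: 440 ÷ 4 = 110 g.

110 g/day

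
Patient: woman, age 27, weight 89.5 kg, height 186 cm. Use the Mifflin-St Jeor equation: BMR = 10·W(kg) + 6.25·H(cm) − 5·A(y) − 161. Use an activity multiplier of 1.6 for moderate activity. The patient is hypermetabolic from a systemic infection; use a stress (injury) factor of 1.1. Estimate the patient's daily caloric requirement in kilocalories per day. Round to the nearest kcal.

Mifflin-St Jeor (female): BMR = 10(89.5) + 6.25(186) − 5(27) − 161 = 895 + 1162.5 − 135 − 161 = 1761.5 kcal/day.
TEE = BMR × activity factor = 1761.5 × 1.6 = 2818.4 kcal/day.
Apply stress factor: 2818.4 × 1.1 = 3100.24 kcal/day.

3100 kilocalories per day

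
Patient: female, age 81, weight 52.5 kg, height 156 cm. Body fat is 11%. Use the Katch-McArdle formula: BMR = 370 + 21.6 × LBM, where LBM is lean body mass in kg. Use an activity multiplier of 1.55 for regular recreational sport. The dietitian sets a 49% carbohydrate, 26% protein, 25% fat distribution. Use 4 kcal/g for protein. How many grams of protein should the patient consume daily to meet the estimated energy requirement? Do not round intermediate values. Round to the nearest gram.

139 g/day

LBM = 52.5 × (1 − 0.11) = 46.725 kg. Katch-McArdle: BMR = 370 + 21.6 × 46.725 = 1379.26 kcal/day.
TEE = 1379.26 × 1.55 = 2137.853 kcal/day.
Protein energy = 26% × 2137.853 = 555.8418 kcal.
Protein = 555.8418 ÷ 4 kcal/g = 138.9604 g.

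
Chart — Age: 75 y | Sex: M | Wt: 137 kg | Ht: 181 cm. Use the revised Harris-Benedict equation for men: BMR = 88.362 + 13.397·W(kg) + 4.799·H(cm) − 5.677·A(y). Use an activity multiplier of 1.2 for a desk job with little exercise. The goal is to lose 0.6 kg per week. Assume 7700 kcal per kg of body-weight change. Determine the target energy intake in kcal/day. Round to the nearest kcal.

Harris-Benedict: BMR = 88.362 + 13.397(137) + 4.799(181) − 5.677(75) = 2366.595 kcal/day.
TEE = 2366.595 × 1.2 = 2839.914 kcal/day.
Required daily deficit = 0.6 × 7700 ÷ 7 = 660 kcal/day.
Target intake = 2839.914 − 660 = 2179.914 kcal/day.

2180 kcal/day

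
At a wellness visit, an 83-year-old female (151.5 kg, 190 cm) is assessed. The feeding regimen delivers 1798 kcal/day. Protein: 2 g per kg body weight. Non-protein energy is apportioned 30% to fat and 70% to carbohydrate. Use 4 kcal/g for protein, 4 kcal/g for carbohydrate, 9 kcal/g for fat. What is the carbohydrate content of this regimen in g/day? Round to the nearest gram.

Protein = 2 × 151.5 = 303 g → 303 × 4 = 1212 kcal.
Non-protein calories = 1798 − 1212 = 586 kcal.
Fat: 30% × 586 = 175.8 kcal; carbohydrate: 410.2 kcal.
Carbohydrate: 410.2 kcal ÷ 4 kcal/g = 102.55 g.

103 g/day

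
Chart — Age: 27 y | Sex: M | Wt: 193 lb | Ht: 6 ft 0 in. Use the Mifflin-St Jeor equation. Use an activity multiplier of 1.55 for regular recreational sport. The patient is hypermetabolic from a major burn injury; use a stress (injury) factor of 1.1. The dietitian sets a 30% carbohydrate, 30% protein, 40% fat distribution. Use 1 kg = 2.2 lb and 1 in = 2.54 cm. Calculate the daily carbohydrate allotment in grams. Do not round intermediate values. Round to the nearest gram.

Convert to metric: weight = 193 ÷ 2.2 = 87.7273 kg; height = (6×12 + 0) × 2.54 = 72 × 2.54 = 182.88 cm.
Mifflin-St Jeor (male): BMR = 10(87.7273) + 6.25(182.88) − 5(27) + 5 = 877.2727 + 1143 − 135 + 5 = 1890.2727 kcal/day.
TEE = 1890.2727 × 1.55 = 2929.9227 kcal/day.
With stress factor 1.1: 2929.9227 × 1.1 = 3222.915 kcal/day.
Carbohydrate energy = 30% × 3222.915 = 966.8745 kcal.
Carbohydrate = 966.8745 ÷ 4 kcal/g = 241.7186 g.

242 g/day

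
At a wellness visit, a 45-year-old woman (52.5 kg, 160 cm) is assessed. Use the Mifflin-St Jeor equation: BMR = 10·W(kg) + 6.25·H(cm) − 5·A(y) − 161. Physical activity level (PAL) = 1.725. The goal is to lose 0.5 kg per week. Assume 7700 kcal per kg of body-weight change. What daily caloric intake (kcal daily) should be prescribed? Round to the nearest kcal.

1415 kcal daily

Mifflin-St Jeor (female): BMR = 10(52.5) + 6.25(160) − 5(45) − 161 = 525 + 1000 − 225 − 161 = 1139 kcal/day.
TEE = 1139 × 1.725 = 1964.775 kcal/day.
Required daily deficit = 0.5 × 7700 ÷ 7 = 550 kcal/day.
Target intake = 1964.775 − 550 = 1414.775 kcal/day.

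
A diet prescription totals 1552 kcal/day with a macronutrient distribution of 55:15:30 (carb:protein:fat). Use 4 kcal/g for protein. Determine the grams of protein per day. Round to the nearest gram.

Protein energy = 15% × 1552 = 232.8 kcal.
At 4 kcal/g: 232.8 ÷ 4 = 58.2 g.

58 g/day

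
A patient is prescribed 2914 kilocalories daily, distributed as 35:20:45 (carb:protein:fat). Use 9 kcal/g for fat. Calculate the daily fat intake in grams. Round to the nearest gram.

Fat energy = 45% × 2914 = 1311.3 kcal.
At 9 kcal/g: 1311.3 ÷ 9 = 145.7 g.

146 g/day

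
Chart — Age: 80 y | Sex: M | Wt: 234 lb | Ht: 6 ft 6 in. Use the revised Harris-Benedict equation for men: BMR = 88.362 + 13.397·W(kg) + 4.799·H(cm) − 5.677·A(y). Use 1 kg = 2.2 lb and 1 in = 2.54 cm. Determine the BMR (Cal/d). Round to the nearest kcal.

2010 Cal/d

Convert to metric: weight = 234 ÷ 2.2 = 106.3636 kg; height = (6×12 + 6) × 2.54 = 78 × 2.54 = 198.12 cm.
Harris-Benedict: BMR = 88.362 + 13.397(106.3636) + 4.799(198.12) − 5.677(80) = 2009.9335 kcal/day.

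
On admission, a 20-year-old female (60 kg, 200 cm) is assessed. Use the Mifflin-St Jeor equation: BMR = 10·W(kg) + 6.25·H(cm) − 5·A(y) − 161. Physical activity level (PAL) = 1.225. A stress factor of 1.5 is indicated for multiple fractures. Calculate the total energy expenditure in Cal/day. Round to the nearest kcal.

Mifflin-St Jeor (female): BMR = 10(60) + 6.25(200) − 5(20) − 161 = 600 + 1250 − 100 − 161 = 1589 kcal/day.
TEE = BMR × activity factor = 1589 × 1.225 = 1946.525 kcal/day.
Apply stress factor: 1946.525 × 1.5 = 2919.7875 kcal/day.

2920 Cal/day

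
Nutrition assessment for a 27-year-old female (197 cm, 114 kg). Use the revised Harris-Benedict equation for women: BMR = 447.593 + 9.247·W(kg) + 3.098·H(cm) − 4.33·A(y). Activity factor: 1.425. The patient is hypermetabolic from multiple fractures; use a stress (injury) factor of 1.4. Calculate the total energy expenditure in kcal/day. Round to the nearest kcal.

3980 kcal/day

Harris-Benedict: BMR = 447.593 + 9.247(114) + 3.098(197) − 4.33(27) = 1995.147 kcal/day.
TEE = BMR × activity factor = 1995.147 × 1.425 = 2843.0845 kcal/day.
Apply stress factor: 2843.0845 × 1.4 = 3980.3183 kcal/day.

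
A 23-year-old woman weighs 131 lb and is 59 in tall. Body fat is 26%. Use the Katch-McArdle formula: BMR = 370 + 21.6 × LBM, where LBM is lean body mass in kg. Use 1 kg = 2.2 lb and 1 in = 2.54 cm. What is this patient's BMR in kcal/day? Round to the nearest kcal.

1322 kcal/day

Convert to metric: weight = 131 ÷ 2.2 = 59.5455 kg; height = 59 × 2.54 = 149.86 cm.
LBM = 59.5455 × (1 − 0.26) = 44.0636 kg. Katch-McArdle: BMR = 370 + 21.6 × 44.0636 = 1321.7745 kcal/day.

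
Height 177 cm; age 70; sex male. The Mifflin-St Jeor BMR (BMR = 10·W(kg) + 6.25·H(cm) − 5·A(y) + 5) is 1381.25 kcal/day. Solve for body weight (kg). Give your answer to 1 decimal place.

1381.25 = 10·W + 6.25(177) − 5(70) + 5
10·W = 1381.25 − 761.25 = 620, so W = 62 kg.

62.0 kg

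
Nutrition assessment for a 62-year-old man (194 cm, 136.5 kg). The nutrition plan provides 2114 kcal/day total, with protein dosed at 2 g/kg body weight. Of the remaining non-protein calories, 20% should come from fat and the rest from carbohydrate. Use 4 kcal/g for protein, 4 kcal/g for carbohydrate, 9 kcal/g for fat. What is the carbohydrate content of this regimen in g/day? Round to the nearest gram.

Protein = 2 × 136.5 = 273 g → 273 × 4 = 1092 kcal.
Non-protein calories = 2114 − 1092 = 1022 kcal.
Fat: 20% × 1022 = 204.4 kcal; carbohydrate: 817.6 kcal.
Carbohydrate: 817.6 kcal ÷ 4 kcal/g = 204.4 g.

204 g/day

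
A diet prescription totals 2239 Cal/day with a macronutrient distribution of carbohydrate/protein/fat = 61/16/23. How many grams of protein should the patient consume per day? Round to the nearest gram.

90 g/day

Protein energy = 16% × 2239 = 358.24 kcal.
At 4 kcal/g: 358.24 ÷ 4 = 89.56 g.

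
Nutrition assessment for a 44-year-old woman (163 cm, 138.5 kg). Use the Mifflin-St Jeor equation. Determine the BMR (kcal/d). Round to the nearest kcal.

Mifflin-St Jeor (female): BMR = 10(138.5) + 6.25(163) − 5(44) − 161 = 1385 + 1018.75 − 220 − 161 = 2022.75 kcal/day.

2023 kcal/d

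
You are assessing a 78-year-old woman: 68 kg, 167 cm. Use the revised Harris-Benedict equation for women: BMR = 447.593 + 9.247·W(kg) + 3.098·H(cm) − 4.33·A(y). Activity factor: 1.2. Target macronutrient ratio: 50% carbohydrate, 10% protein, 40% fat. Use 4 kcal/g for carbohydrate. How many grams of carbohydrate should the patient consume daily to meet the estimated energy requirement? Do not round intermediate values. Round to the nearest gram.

188 g/day

Harris-Benedict: BMR = 447.593 + 9.247(68) + 3.098(167) − 4.33(78) = 1256.015 kcal/day.
TEE = 1256.015 × 1.2 = 1507.218 kcal/day.
Carbohydrate energy = 50% × 1507.218 = 753.609 kcal.
Carbohydrate = 753.609 ÷ 4 kcal/g = 188.4023 g.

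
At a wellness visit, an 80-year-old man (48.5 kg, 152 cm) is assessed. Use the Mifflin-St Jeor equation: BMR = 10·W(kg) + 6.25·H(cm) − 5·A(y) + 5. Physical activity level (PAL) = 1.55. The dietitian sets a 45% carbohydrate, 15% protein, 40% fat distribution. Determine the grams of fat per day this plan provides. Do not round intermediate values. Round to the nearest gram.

Mifflin-St Jeor (male): BMR = 10(48.5) + 6.25(152) − 5(80) + 5 = 485 + 950 − 400 + 5 = 1040 kcal/day.
TEE = 1040 × 1.55 = 1612 kcal/day.
Fat energy = 40% × 1612 = 644.8 kcal.
Fat = 644.8 ÷ 9 kcal/g = 71.6444 g.

72 g/day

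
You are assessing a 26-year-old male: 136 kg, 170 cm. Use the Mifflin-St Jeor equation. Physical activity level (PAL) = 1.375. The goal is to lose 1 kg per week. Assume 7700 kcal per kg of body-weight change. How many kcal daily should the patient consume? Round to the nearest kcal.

2059 kcal daily

Mifflin-St Jeor (male): BMR = 10(136) + 6.25(170) − 5(26) + 5 = 1360 + 1062.5 − 130 + 5 = 2297.5 kcal/day.
TEE = 2297.5 × 1.375 = 3159.0625 kcal/day.
Required daily deficit = 1 × 7700 ÷ 7 = 1100 kcal/day.
Target intake = 3159.0625 − 1100 = 2059.0625 kcal/day.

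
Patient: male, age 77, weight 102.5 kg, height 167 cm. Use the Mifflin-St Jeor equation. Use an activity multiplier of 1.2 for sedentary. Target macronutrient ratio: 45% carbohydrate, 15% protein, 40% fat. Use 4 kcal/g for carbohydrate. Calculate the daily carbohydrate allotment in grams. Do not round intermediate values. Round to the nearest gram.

Mifflin-St Jeor (male): BMR = 10(102.5) + 6.25(167) − 5(77) + 5 = 1025 + 1043.75 − 385 + 5 = 1688.75 kcal/day.
TEE = 1688.75 × 1.2 = 2026.5 kcal/day.
Carbohydrate energy = 45% × 2026.5 = 911.925 kcal.
Carbohydrate = 911.925 ÷ 4 kcal/g = 227.9813 g.

228 g/day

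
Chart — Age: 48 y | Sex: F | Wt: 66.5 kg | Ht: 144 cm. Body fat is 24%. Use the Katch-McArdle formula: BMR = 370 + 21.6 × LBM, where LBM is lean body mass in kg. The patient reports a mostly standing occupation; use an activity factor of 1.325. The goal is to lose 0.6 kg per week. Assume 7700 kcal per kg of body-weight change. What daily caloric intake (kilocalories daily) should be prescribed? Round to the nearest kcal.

1277 kilocalories daily

LBM = 66.5 × (1 − 0.24) = 50.54 kg. Katch-McArdle: BMR = 370 + 21.6 × 50.54 = 1461.664 kcal/day.
TEE = 1461.664 × 1.325 = 1936.7048 kcal/day.
Required daily deficit = 0.6 × 7700 ÷ 7 = 660 kcal/day.
Target intake = 1936.7048 − 660 = 1276.7048 kcal/day.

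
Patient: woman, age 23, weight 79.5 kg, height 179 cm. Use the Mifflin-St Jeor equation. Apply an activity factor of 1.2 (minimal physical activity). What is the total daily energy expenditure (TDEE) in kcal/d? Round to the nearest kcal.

1965 kcal/d

Mifflin-St Jeor (female): BMR = 10(79.5) + 6.25(179) − 5(23) − 161 = 795 + 1118.75 − 115 − 161 = 1637.75 kcal/day.
TEE = BMR × activity factor = 1637.75 × 1.2 = 1965.3 kcal/day.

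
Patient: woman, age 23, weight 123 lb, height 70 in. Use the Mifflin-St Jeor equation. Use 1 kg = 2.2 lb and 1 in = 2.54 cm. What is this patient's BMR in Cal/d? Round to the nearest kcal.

1394 Cal/d

Convert to metric: weight = 123 ÷ 2.2 = 55.9091 kg; height = 70 × 2.54 = 177.8 cm.
Mifflin-St Jeor (female): BMR = 10(55.9091) + 6.25(177.8) − 5(23) − 161 = 559.0909 + 1111.25 − 115 − 161 = 1394.3409 kcal/day.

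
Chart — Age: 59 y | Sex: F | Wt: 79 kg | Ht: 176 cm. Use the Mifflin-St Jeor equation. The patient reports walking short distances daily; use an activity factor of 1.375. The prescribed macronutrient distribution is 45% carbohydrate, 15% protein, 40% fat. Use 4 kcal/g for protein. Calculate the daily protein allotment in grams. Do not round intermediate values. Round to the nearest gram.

Mifflin-St Jeor (female): BMR = 10(79) + 6.25(176) − 5(59) − 161 = 790 + 1100 − 295 − 161 = 1434 kcal/day.
TEE = 1434 × 1.375 = 1971.75 kcal/day.
Protein energy = 15% × 1971.75 = 295.7625 kcal.
Protein = 295.7625 ÷ 4 kcal/g = 73.9406 g.

74 g/day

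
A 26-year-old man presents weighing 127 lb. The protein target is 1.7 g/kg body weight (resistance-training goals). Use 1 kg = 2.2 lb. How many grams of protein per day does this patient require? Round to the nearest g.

98 g/day

Weight in kg = 127 ÷ 2.2 = 57.7273 kg.
Protein = 1.7 g/kg × 57.7273 kg = 98.1364 g/day.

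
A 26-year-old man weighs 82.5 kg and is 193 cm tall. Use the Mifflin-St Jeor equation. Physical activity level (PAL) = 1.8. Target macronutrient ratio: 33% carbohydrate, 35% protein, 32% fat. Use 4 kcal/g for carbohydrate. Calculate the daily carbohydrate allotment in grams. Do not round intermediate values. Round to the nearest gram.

Mifflin-St Jeor (male): BMR = 10(82.5) + 6.25(193) − 5(26) + 5 = 825 + 1206.25 − 130 + 5 = 1906.25 kcal/day.
TEE = 1906.25 × 1.8 = 3431.25 kcal/day.
Carbohydrate energy = 33% × 3431.25 = 1132.3125 kcal.
Carbohydrate = 1132.3125 ÷ 4 kcal/g = 283.0781 g.

283 g/day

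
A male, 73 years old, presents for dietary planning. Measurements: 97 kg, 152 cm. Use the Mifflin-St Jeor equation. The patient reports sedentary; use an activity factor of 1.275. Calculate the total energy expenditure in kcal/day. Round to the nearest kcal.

Mifflin-St Jeor (male): BMR = 10(97) + 6.25(152) − 5(73) + 5 = 970 + 950 − 365 + 5 = 1560 kcal/day.
TEE = BMR × activity factor = 1560 × 1.275 = 1989 kcal/day.

1989 kcal/day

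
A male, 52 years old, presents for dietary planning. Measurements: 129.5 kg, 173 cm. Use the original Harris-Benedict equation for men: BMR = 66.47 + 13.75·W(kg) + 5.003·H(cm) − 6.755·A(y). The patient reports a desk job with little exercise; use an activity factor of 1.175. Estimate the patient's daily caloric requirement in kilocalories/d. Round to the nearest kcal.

2775 kilocalories/d

Harris-Benedict: BMR = 66.47 + 13.75(129.5) + 5.003(173) − 6.755(52) = 2361.354 kcal/day.
TEE = BMR × activity factor = 2361.354 × 1.175 = 2774.591 kcal/day.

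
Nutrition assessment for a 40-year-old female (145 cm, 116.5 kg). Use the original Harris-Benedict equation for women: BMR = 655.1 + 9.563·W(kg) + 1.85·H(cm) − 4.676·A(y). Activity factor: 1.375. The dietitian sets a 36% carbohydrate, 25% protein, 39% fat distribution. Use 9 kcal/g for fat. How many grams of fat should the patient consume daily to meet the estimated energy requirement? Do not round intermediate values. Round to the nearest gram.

110 g/day

Harris-Benedict: BMR = 655.1 + 9.563(116.5) + 1.85(145) − 4.676(40) = 1850.3995 kcal/day.
TEE = 1850.3995 × 1.375 = 2544.2993 kcal/day.
Fat energy = 39% × 2544.2993 = 992.2767 kcal.
Fat = 992.2767 ÷ 9 kcal/g = 110.253 g.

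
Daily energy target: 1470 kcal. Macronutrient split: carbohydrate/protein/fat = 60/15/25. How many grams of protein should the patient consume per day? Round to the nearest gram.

Protein energy = 15% × 1470 = 220.5 kcal.
At 4 kcal/g: 220.5 ÷ 4 = 55.125 g.

55 g/day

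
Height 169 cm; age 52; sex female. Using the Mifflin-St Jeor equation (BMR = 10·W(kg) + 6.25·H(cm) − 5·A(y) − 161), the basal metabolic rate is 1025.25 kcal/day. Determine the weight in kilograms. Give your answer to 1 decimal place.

39.0 kg

1025.25 = 10·W + 6.25(169) − 5(52) − 161
10·W = 1025.25 − 635.25 = 390, so W = 39 kg.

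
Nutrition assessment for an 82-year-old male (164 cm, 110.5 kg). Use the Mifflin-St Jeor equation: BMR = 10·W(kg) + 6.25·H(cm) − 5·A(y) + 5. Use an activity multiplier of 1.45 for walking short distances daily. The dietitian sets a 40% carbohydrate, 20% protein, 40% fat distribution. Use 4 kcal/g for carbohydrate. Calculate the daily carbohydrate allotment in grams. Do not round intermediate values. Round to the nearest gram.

Mifflin-St Jeor (male): BMR = 10(110.5) + 6.25(164) − 5(82) + 5 = 1105 + 1025 − 410 + 5 = 1725 kcal/day.
TEE = 1725 × 1.45 = 2501.25 kcal/day.
Carbohydrate energy = 40% × 2501.25 = 1000.5 kcal.
Carbohydrate = 1000.5 ÷ 4 kcal/g = 250.125 g.

250 g/day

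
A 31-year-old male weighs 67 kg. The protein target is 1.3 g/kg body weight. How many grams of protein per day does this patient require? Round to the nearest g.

87 g/day

Protein = 1.3 g/kg × 67 kg = 87.1 g/day.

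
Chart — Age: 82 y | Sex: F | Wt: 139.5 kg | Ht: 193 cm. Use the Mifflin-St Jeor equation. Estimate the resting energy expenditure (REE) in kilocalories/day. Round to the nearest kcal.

Mifflin-St Jeor (female): BMR = 10(139.5) + 6.25(193) − 5(82) − 161 = 1395 + 1206.25 − 410 − 161 = 2030.25 kcal/day.

2030 kilocalories/day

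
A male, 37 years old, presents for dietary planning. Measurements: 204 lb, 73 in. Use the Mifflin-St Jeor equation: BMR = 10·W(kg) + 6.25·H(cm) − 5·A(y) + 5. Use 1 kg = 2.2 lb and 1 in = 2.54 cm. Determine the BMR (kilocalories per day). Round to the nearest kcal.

Convert to metric: weight = 204 ÷ 2.2 = 92.7273 kg; height = 73 × 2.54 = 185.42 cm.
Mifflin-St Jeor (male): BMR = 10(92.7273) + 6.25(185.42) − 5(37) + 5 = 927.2727 + 1158.875 − 185 + 5 = 1906.1477 kcal/day.

1906 kilocalories per day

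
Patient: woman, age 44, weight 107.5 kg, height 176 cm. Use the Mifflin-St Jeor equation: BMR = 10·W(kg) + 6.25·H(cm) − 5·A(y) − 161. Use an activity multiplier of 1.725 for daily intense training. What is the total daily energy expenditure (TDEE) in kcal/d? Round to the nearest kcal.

Mifflin-St Jeor (female): BMR = 10(107.5) + 6.25(176) − 5(44) − 161 = 1075 + 1100 − 220 − 161 = 1794 kcal/day.
TEE = BMR × activity factor = 1794 × 1.725 = 3094.65 kcal/day.

3095 kcal/d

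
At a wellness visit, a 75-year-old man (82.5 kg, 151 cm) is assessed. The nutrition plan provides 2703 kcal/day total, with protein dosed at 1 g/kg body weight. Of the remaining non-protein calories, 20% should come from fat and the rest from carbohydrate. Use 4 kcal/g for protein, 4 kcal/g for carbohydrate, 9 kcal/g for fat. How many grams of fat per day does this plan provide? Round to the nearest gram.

53 g/day

Protein = 1 × 82.5 = 82.5 g → 82.5 × 4 = 330 kcal.
Non-protein calories = 2703 − 330 = 2373 kcal.
Fat: 20% × 2373 = 474.6 kcal; carbohydrate: 1898.4 kcal.
Fat: 474.6 kcal ÷ 9 kcal/g = 52.7333 g.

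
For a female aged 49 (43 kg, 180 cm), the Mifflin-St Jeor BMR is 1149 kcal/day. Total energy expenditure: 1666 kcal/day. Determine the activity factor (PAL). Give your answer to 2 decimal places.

1.45

Activity factor = TEE ÷ BMR = 1666 ÷ 1149 = 1.45.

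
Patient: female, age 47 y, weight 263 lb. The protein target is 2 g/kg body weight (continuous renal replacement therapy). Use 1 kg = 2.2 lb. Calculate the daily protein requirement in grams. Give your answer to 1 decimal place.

Weight in kg = 263 ÷ 2.2 = 119.5455 kg.
Protein = 2 g/kg × 119.5455 kg = 239.0909 g/day.

239.1 g/day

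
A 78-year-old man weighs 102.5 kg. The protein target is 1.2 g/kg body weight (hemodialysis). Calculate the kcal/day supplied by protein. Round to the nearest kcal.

492 kcal/day

Protein = 1.2 g/kg × 102.5 kg = 123 g/day.
Protein energy = 123 g × 4 kcal/g = 492 kcal/day.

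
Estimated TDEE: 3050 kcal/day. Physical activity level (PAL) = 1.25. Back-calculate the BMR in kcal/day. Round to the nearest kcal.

2440 kcal/day

BMR = TEE ÷ activity factor = 3050 ÷ 1.25 = 2440 kcal/day.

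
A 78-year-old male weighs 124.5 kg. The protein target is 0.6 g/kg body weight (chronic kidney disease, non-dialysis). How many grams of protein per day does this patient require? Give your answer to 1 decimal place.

Protein = 0.6 g/kg × 124.5 kg = 74.7 g/day.

74.7 g/day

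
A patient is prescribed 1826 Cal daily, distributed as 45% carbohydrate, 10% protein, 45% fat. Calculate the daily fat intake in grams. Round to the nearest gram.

91 g/day

Fat energy = 45% × 1826 = 821.7 kcal.
At 9 kcal/g: 821.7 ÷ 9 = 91.3 g.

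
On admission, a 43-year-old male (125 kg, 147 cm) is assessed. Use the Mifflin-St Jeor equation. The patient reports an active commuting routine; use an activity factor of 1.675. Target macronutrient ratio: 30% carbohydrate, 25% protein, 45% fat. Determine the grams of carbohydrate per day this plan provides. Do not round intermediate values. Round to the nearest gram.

Mifflin-St Jeor (male): BMR = 10(125) + 6.25(147) − 5(43) + 5 = 1250 + 918.75 − 215 + 5 = 1958.75 kcal/day.
TEE = 1958.75 × 1.675 = 3280.9063 kcal/day.
Carbohydrate energy = 30% × 3280.9063 = 984.2719 kcal.
Carbohydrate = 984.2719 ÷ 4 kcal/g = 246.068 g.

246 g/day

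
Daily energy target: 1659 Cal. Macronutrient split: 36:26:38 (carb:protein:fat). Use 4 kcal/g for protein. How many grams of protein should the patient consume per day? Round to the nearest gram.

108 g/day

Protein energy = 26% × 1659 = 431.34 kcal.
At 4 kcal/g: 431.34 ÷ 4 = 107.835 g.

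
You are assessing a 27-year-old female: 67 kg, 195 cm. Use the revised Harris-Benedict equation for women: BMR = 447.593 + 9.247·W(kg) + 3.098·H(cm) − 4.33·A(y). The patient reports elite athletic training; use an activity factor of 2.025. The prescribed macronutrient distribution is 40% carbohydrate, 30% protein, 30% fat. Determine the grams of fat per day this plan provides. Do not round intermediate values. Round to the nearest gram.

105 g/day

Harris-Benedict: BMR = 447.593 + 9.247(67) + 3.098(195) − 4.33(27) = 1554.342 kcal/day.
TEE = 1554.342 × 2.025 = 3147.5426 kcal/day.
Fat energy = 30% × 3147.5426 = 944.2628 kcal.
Fat = 944.2628 ÷ 9 kcal/g = 104.9181 g.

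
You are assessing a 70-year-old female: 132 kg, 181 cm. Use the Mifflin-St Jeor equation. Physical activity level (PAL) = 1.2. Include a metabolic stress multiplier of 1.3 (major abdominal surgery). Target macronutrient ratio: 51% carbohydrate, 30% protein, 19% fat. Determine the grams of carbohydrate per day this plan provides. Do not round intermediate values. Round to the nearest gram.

386 g/day

Mifflin-St Jeor (female): BMR = 10(132) + 6.25(181) − 5(70) − 161 = 1320 + 1131.25 − 350 − 161 = 1940.25 kcal/day.
TEE = 1940.25 × 1.2 = 2328.3 kcal/day.
With stress factor 1.3: 2328.3 × 1.3 = 3026.79 kcal/day.
Carbohydrate energy = 51% × 3026.79 = 1543.6629 kcal.
Carbohydrate = 1543.6629 ÷ 4 kcal/g = 385.9157 g.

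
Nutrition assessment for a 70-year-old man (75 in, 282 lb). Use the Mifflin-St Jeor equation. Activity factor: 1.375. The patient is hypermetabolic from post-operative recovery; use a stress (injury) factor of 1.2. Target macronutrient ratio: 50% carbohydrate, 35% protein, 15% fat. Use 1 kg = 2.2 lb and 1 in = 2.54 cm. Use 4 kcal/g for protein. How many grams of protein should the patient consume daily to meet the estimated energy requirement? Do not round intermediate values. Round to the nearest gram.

Convert to metric: weight = 282 ÷ 2.2 = 128.1818 kg; height = 75 × 2.54 = 190.5 cm.
Mifflin-St Jeor (male): BMR = 10(128.1818) + 6.25(190.5) − 5(70) + 5 = 1281.8182 + 1190.625 − 350 + 5 = 2127.4432 kcal/day.
TEE = 2127.4432 × 1.375 = 2925.2344 kcal/day.
With stress factor 1.2: 2925.2344 × 1.2 = 3510.2813 kcal/day.
Protein energy = 35% × 3510.2813 = 1228.5984 kcal.
Protein = 1228.5984 ÷ 4 kcal/g = 307.1496 g.

307 g/day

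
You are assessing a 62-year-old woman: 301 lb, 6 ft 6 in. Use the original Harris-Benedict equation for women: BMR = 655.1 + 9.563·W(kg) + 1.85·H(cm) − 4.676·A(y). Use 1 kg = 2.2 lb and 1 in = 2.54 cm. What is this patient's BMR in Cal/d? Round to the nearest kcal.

2040 Cal/d

Convert to metric: weight = 301 ÷ 2.2 = 136.8182 kg; height = (6×12 + 6) × 2.54 = 78 × 2.54 = 198.12 cm.
Harris-Benedict: BMR = 655.1 + 9.563(136.8182) + 1.85(198.12) − 4.676(62) = 2040.1023 kcal/day.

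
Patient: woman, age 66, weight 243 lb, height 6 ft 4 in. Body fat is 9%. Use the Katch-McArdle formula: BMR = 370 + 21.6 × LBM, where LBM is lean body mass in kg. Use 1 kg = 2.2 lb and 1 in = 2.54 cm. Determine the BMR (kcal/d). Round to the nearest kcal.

2541 kcal/d

Convert to metric: weight = 243 ÷ 2.2 = 110.4545 kg; height = (6×12 + 4) × 2.54 = 76 × 2.54 = 193.04 cm.
LBM = 110.4545 × (1 − 0.09) = 100.5136 kg. Katch-McArdle: BMR = 370 + 21.6 × 100.5136 = 2541.0945 kcal/day.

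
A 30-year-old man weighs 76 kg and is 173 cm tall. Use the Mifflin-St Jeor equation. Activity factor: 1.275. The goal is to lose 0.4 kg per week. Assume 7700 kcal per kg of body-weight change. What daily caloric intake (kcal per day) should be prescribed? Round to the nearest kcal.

Mifflin-St Jeor (male): BMR = 10(76) + 6.25(173) − 5(30) + 5 = 760 + 1081.25 − 150 + 5 = 1696.25 kcal/day.
TEE = 1696.25 × 1.275 = 2162.7188 kcal/day.
Required daily deficit = 0.4 × 7700 ÷ 7 = 440 kcal/day.
Target intake = 2162.7188 − 440 = 1722.7188 kcal/day.

1723 kcal per day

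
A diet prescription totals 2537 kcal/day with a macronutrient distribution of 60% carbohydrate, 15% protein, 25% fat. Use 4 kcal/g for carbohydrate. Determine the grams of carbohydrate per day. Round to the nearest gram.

381 g/day

Carbohydrate energy = 60% × 2537 = 1522.2 kcal.
At 4 kcal/g: 1522.2 ÷ 4 = 380.55 g.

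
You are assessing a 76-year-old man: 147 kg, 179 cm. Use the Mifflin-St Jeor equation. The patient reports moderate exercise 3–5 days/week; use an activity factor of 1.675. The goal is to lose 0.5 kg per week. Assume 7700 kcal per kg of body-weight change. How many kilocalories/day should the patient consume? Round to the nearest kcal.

3158 kilocalories/day

Mifflin-St Jeor (male): BMR = 10(147) + 6.25(179) − 5(76) + 5 = 1470 + 1118.75 − 380 + 5 = 2213.75 kcal/day.
TEE = 2213.75 × 1.675 = 3708.0313 kcal/day.
Required daily deficit = 0.5 × 7700 ÷ 7 = 550 kcal/day.
Target intake = 3708.0313 − 550 = 3158.0313 kcal/day.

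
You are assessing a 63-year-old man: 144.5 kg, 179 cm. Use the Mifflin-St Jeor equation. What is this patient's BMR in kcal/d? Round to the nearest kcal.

Mifflin-St Jeor (male): BMR = 10(144.5) + 6.25(179) − 5(63) + 5 = 1445 + 1118.75 − 315 + 5 = 2253.75 kcal/day.

2254 kcal/d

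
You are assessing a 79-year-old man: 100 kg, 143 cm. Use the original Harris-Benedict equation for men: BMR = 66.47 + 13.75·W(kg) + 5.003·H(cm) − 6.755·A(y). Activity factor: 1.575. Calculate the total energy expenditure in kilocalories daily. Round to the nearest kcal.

2557 kilocalories daily

Harris-Benedict: BMR = 66.47 + 13.75(100) + 5.003(143) − 6.755(79) = 1623.254 kcal/day.
TEE = BMR × activity factor = 1623.254 × 1.575 = 2556.6251 kcal/day.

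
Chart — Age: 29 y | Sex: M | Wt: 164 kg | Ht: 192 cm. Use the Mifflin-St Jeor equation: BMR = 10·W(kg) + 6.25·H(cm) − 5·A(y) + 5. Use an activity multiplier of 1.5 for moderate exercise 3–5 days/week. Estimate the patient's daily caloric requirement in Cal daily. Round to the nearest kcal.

Mifflin-St Jeor (male): BMR = 10(164) + 6.25(192) − 5(29) + 5 = 1640 + 1200 − 145 + 5 = 2700 kcal/day.
TEE = BMR × activity factor = 2700 × 1.5 = 4050 kcal/day.

4050 Cal daily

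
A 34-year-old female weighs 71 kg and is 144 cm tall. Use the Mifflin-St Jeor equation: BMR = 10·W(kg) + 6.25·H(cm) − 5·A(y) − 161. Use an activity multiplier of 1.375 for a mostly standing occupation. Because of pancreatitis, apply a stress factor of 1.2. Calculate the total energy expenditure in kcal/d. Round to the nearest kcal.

2110 kcal/d

Mifflin-St Jeor (female): BMR = 10(71) + 6.25(144) − 5(34) − 161 = 710 + 900 − 170 − 161 = 1279 kcal/day.
TEE = BMR × activity factor = 1279 × 1.375 = 1758.625 kcal/day.
Apply stress factor: 1758.625 × 1.2 = 2110.35 kcal/day.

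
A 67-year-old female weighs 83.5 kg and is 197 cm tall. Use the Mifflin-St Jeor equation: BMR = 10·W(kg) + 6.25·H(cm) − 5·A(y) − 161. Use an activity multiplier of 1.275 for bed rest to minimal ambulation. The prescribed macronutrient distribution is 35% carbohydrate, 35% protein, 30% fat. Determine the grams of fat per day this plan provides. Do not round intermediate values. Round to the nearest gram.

67 g/day

Mifflin-St Jeor (female): BMR = 10(83.5) + 6.25(197) − 5(67) − 161 = 835 + 1231.25 − 335 − 161 = 1570.25 kcal/day.
TEE = 1570.25 × 1.275 = 2002.0688 kcal/day.
Fat energy = 30% × 2002.0688 = 600.6206 kcal.
Fat = 600.6206 ÷ 9 kcal/g = 66.7356 g.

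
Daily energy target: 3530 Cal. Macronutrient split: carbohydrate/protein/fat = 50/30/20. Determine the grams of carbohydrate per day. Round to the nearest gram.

Carbohydrate energy = 50% × 3530 = 1765 kcal.
At 4 kcal/g: 1765 ÷ 4 = 441.25 g.

441 g/day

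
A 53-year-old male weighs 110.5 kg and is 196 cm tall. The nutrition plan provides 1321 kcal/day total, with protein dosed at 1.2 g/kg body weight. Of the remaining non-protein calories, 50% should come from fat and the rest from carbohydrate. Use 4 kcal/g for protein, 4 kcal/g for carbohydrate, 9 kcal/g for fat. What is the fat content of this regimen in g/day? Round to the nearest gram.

Protein = 1.2 × 110.5 = 132.6 g → 132.6 × 4 = 530.4 kcal.
Non-protein calories = 1321 − 530.4 = 790.6 kcal.
Fat: 50% × 790.6 = 395.3 kcal; carbohydrate: 395.3 kcal.
Fat: 395.3 kcal ÷ 9 kcal/g = 43.9222 g.

44 g/day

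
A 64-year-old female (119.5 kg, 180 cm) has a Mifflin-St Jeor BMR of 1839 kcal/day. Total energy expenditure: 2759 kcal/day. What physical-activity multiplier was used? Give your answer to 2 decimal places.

1.50

Activity factor = TEE ÷ BMR = 2759 ÷ 1839 = 1.5.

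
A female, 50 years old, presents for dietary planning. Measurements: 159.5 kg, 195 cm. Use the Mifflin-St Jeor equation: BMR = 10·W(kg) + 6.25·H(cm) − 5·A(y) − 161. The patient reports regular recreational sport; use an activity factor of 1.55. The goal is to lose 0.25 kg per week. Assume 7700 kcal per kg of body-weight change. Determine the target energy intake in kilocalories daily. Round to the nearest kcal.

Mifflin-St Jeor (female): BMR = 10(159.5) + 6.25(195) − 5(50) − 161 = 1595 + 1218.75 − 250 − 161 = 2402.75 kcal/day.
TEE = 2402.75 × 1.55 = 3724.2625 kcal/day.
Required daily deficit = 0.25 × 7700 ÷ 7 = 275 kcal/day.
Target intake = 3724.2625 − 275 = 3449.2625 kcal/day.

3449 kilocalories daily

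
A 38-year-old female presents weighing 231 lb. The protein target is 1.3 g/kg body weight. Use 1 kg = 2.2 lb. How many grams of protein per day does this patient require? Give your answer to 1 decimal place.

Weight in kg = 231 ÷ 2.2 = 105 kg.
Protein = 1.3 g/kg × 105 kg = 136.5 g/day.

136.5 g/day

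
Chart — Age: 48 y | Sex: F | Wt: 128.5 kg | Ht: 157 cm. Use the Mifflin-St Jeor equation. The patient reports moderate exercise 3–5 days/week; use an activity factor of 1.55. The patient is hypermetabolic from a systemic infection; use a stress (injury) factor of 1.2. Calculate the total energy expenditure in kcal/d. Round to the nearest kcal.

3469 kcal/d

Mifflin-St Jeor (female): BMR = 10(128.5) + 6.25(157) − 5(48) − 161 = 1285 + 981.25 − 240 − 161 = 1865.25 kcal/day.
TEE = BMR × activity factor = 1865.25 × 1.55 = 2891.1375 kcal/day.
Apply stress factor: 2891.1375 × 1.2 = 3469.365 kcal/day.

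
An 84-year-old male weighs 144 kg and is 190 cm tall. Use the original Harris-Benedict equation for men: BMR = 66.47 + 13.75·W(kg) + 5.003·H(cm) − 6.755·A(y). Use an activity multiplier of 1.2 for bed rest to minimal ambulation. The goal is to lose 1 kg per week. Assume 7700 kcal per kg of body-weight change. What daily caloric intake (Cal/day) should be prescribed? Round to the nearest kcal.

Harris-Benedict: BMR = 66.47 + 13.75(144) + 5.003(190) − 6.755(84) = 2429.62 kcal/day.
TEE = 2429.62 × 1.2 = 2915.544 kcal/day.
Required daily deficit = 1 × 7700 ÷ 7 = 1100 kcal/day.
Target intake = 2915.544 − 1100 = 1815.544 kcal/day.

1816 Cal/day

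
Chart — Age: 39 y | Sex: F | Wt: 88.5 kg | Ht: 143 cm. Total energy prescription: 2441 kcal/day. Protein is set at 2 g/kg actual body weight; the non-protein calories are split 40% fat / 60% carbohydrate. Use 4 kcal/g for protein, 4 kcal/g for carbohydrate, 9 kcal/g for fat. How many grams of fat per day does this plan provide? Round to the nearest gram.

77 g/day

Protein = 2 × 88.5 = 177 g → 177 × 4 = 708 kcal.
Non-protein calories = 2441 − 708 = 1733 kcal.
Fat: 40% × 1733 = 693.2 kcal; carbohydrate: 1039.8 kcal.
Fat: 693.2 kcal ÷ 9 kcal/g = 77.0222 g.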